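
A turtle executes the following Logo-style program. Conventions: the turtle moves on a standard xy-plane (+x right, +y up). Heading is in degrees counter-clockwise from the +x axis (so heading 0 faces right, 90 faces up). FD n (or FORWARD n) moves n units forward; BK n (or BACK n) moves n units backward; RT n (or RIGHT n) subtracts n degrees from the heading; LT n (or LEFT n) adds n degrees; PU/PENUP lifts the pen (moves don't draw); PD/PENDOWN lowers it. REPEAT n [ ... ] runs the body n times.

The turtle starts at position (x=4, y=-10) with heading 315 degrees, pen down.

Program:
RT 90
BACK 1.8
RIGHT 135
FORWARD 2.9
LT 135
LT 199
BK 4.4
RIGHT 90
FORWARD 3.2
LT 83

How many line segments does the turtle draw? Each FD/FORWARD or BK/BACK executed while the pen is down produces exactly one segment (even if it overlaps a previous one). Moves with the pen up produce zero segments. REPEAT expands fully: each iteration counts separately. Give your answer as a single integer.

Executing turtle program step by step:
Start: pos=(4,-10), heading=315, pen down
RT 90: heading 315 -> 225
BK 1.8: (4,-10) -> (5.273,-8.727) [heading=225, draw]
RT 135: heading 225 -> 90
FD 2.9: (5.273,-8.727) -> (5.273,-5.827) [heading=90, draw]
LT 135: heading 90 -> 225
LT 199: heading 225 -> 64
BK 4.4: (5.273,-5.827) -> (3.344,-9.782) [heading=64, draw]
RT 90: heading 64 -> 334
FD 3.2: (3.344,-9.782) -> (6.22,-11.185) [heading=334, draw]
LT 83: heading 334 -> 57
Final: pos=(6.22,-11.185), heading=57, 4 segment(s) drawn
Segments drawn: 4

Answer: 4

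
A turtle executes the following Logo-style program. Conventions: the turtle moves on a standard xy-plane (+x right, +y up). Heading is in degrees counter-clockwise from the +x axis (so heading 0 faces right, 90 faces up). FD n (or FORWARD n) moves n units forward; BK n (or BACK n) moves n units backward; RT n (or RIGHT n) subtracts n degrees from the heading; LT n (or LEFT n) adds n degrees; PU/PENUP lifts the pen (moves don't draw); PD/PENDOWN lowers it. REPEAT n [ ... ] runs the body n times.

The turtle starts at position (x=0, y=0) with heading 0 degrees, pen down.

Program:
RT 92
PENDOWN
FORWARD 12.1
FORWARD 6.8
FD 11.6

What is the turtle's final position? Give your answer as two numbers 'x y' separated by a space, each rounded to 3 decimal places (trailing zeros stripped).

Answer: -1.064 -30.481

Derivation:
Executing turtle program step by step:
Start: pos=(0,0), heading=0, pen down
RT 92: heading 0 -> 268
PD: pen down
FD 12.1: (0,0) -> (-0.422,-12.093) [heading=268, draw]
FD 6.8: (-0.422,-12.093) -> (-0.66,-18.888) [heading=268, draw]
FD 11.6: (-0.66,-18.888) -> (-1.064,-30.481) [heading=268, draw]
Final: pos=(-1.064,-30.481), heading=268, 3 segment(s) drawn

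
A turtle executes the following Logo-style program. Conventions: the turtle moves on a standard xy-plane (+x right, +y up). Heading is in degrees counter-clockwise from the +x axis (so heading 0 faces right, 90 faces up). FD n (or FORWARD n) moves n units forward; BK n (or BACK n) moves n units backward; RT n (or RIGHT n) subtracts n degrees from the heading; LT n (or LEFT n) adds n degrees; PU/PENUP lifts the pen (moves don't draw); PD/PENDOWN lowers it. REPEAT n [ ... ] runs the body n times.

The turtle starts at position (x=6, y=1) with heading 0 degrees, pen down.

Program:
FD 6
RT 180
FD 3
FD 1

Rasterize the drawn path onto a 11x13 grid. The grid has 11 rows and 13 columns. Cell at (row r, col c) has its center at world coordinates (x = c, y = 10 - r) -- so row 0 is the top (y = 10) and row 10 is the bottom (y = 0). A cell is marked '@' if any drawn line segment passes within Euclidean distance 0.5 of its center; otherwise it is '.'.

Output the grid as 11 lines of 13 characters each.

Answer: .............
.............
.............
.............
.............
.............
.............
.............
.............
......@@@@@@@
.............

Derivation:
Segment 0: (6,1) -> (12,1)
Segment 1: (12,1) -> (9,1)
Segment 2: (9,1) -> (8,1)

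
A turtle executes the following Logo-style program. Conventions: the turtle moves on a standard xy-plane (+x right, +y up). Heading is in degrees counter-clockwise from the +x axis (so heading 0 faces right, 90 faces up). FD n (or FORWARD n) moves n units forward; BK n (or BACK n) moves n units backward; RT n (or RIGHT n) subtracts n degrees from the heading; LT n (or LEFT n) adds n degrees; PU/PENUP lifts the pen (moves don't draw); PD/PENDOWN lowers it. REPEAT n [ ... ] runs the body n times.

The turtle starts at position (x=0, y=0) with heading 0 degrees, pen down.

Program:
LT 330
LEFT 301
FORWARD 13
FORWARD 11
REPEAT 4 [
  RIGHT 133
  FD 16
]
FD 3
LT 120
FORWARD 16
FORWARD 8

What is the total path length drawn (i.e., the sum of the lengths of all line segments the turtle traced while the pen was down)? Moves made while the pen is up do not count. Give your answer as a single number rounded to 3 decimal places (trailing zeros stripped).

Executing turtle program step by step:
Start: pos=(0,0), heading=0, pen down
LT 330: heading 0 -> 330
LT 301: heading 330 -> 271
FD 13: (0,0) -> (0.227,-12.998) [heading=271, draw]
FD 11: (0.227,-12.998) -> (0.419,-23.996) [heading=271, draw]
REPEAT 4 [
  -- iteration 1/4 --
  RT 133: heading 271 -> 138
  FD 16: (0.419,-23.996) -> (-11.471,-13.29) [heading=138, draw]
  -- iteration 2/4 --
  RT 133: heading 138 -> 5
  FD 16: (-11.471,-13.29) -> (4.468,-11.896) [heading=5, draw]
  -- iteration 3/4 --
  RT 133: heading 5 -> 232
  FD 16: (4.468,-11.896) -> (-5.383,-24.504) [heading=232, draw]
  -- iteration 4/4 --
  RT 133: heading 232 -> 99
  FD 16: (-5.383,-24.504) -> (-7.886,-8.701) [heading=99, draw]
]
FD 3: (-7.886,-8.701) -> (-8.355,-5.738) [heading=99, draw]
LT 120: heading 99 -> 219
FD 16: (-8.355,-5.738) -> (-20.79,-15.807) [heading=219, draw]
FD 8: (-20.79,-15.807) -> (-27.007,-20.842) [heading=219, draw]
Final: pos=(-27.007,-20.842), heading=219, 9 segment(s) drawn

Segment lengths:
  seg 1: (0,0) -> (0.227,-12.998), length = 13
  seg 2: (0.227,-12.998) -> (0.419,-23.996), length = 11
  seg 3: (0.419,-23.996) -> (-11.471,-13.29), length = 16
  seg 4: (-11.471,-13.29) -> (4.468,-11.896), length = 16
  seg 5: (4.468,-11.896) -> (-5.383,-24.504), length = 16
  seg 6: (-5.383,-24.504) -> (-7.886,-8.701), length = 16
  seg 7: (-7.886,-8.701) -> (-8.355,-5.738), length = 3
  seg 8: (-8.355,-5.738) -> (-20.79,-15.807), length = 16
  seg 9: (-20.79,-15.807) -> (-27.007,-20.842), length = 8
Total = 115

Answer: 115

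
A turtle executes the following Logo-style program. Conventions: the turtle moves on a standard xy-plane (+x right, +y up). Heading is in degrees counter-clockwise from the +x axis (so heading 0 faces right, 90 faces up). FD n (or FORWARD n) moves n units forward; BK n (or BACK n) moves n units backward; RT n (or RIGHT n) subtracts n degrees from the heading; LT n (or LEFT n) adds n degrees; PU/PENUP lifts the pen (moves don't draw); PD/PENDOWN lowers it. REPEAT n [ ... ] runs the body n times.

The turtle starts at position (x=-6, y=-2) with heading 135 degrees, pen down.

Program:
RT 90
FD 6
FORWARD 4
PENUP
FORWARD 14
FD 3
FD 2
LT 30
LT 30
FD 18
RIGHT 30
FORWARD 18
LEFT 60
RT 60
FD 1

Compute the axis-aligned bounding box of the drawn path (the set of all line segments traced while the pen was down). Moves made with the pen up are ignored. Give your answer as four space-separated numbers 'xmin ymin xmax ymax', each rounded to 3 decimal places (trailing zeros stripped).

Answer: -6 -2 1.071 5.071

Derivation:
Executing turtle program step by step:
Start: pos=(-6,-2), heading=135, pen down
RT 90: heading 135 -> 45
FD 6: (-6,-2) -> (-1.757,2.243) [heading=45, draw]
FD 4: (-1.757,2.243) -> (1.071,5.071) [heading=45, draw]
PU: pen up
FD 14: (1.071,5.071) -> (10.971,14.971) [heading=45, move]
FD 3: (10.971,14.971) -> (13.092,17.092) [heading=45, move]
FD 2: (13.092,17.092) -> (14.506,18.506) [heading=45, move]
LT 30: heading 45 -> 75
LT 30: heading 75 -> 105
FD 18: (14.506,18.506) -> (9.847,35.893) [heading=105, move]
RT 30: heading 105 -> 75
FD 18: (9.847,35.893) -> (14.506,53.279) [heading=75, move]
LT 60: heading 75 -> 135
RT 60: heading 135 -> 75
FD 1: (14.506,53.279) -> (14.765,54.245) [heading=75, move]
Final: pos=(14.765,54.245), heading=75, 2 segment(s) drawn

Segment endpoints: x in {-6, -1.757, 1.071}, y in {-2, 2.243, 5.071}
xmin=-6, ymin=-2, xmax=1.071, ymax=5.071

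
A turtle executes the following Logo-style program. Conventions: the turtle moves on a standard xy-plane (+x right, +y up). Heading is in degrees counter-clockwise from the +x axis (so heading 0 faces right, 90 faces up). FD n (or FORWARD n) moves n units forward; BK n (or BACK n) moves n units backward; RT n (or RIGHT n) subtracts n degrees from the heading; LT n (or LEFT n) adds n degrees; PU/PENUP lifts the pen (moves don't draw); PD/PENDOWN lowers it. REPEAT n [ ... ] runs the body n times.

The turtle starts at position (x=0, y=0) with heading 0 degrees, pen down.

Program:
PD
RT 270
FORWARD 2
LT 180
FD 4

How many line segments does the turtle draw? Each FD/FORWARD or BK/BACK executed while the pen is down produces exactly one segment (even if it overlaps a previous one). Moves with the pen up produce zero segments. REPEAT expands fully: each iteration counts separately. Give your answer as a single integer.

Executing turtle program step by step:
Start: pos=(0,0), heading=0, pen down
PD: pen down
RT 270: heading 0 -> 90
FD 2: (0,0) -> (0,2) [heading=90, draw]
LT 180: heading 90 -> 270
FD 4: (0,2) -> (0,-2) [heading=270, draw]
Final: pos=(0,-2), heading=270, 2 segment(s) drawn
Segments drawn: 2

Answer: 2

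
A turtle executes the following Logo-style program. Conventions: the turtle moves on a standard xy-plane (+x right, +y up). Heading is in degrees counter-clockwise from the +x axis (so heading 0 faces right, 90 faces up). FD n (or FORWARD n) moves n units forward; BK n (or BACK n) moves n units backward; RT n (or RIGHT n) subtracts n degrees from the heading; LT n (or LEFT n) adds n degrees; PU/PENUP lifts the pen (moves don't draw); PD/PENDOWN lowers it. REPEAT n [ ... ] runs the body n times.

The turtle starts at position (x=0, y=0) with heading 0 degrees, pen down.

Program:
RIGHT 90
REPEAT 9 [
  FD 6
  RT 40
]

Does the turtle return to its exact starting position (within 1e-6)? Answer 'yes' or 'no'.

Executing turtle program step by step:
Start: pos=(0,0), heading=0, pen down
RT 90: heading 0 -> 270
REPEAT 9 [
  -- iteration 1/9 --
  FD 6: (0,0) -> (0,-6) [heading=270, draw]
  RT 40: heading 270 -> 230
  -- iteration 2/9 --
  FD 6: (0,-6) -> (-3.857,-10.596) [heading=230, draw]
  RT 40: heading 230 -> 190
  -- iteration 3/9 --
  FD 6: (-3.857,-10.596) -> (-9.766,-11.638) [heading=190, draw]
  RT 40: heading 190 -> 150
  -- iteration 4/9 --
  FD 6: (-9.766,-11.638) -> (-14.962,-8.638) [heading=150, draw]
  RT 40: heading 150 -> 110
  -- iteration 5/9 --
  FD 6: (-14.962,-8.638) -> (-17.014,-3) [heading=110, draw]
  RT 40: heading 110 -> 70
  -- iteration 6/9 --
  FD 6: (-17.014,-3) -> (-14.962,2.638) [heading=70, draw]
  RT 40: heading 70 -> 30
  -- iteration 7/9 --
  FD 6: (-14.962,2.638) -> (-9.766,5.638) [heading=30, draw]
  RT 40: heading 30 -> 350
  -- iteration 8/9 --
  FD 6: (-9.766,5.638) -> (-3.857,4.596) [heading=350, draw]
  RT 40: heading 350 -> 310
  -- iteration 9/9 --
  FD 6: (-3.857,4.596) -> (0,0) [heading=310, draw]
  RT 40: heading 310 -> 270
]
Final: pos=(0,0), heading=270, 9 segment(s) drawn

Start position: (0, 0)
Final position: (0, 0)
Distance = 0; < 1e-6 -> CLOSED

Answer: yes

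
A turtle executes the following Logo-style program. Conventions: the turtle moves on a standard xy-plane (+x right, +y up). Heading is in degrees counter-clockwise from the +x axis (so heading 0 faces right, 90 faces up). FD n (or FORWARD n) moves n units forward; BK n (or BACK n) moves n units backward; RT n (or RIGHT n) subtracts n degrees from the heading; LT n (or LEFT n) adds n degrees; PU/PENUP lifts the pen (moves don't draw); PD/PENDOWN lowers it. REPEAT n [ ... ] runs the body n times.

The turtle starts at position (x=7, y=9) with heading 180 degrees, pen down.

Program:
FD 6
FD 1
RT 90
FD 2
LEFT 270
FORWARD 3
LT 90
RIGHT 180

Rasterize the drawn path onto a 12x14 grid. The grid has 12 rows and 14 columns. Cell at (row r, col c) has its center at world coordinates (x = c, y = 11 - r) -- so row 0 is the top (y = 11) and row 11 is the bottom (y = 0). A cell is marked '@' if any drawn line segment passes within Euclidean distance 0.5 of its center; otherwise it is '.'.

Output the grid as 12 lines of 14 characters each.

Segment 0: (7,9) -> (1,9)
Segment 1: (1,9) -> (0,9)
Segment 2: (0,9) -> (0,11)
Segment 3: (0,11) -> (3,11)

Answer: @@@@..........
@.............
@@@@@@@@......
..............
..............
..............
..............
..............
..............
..............
..............
..............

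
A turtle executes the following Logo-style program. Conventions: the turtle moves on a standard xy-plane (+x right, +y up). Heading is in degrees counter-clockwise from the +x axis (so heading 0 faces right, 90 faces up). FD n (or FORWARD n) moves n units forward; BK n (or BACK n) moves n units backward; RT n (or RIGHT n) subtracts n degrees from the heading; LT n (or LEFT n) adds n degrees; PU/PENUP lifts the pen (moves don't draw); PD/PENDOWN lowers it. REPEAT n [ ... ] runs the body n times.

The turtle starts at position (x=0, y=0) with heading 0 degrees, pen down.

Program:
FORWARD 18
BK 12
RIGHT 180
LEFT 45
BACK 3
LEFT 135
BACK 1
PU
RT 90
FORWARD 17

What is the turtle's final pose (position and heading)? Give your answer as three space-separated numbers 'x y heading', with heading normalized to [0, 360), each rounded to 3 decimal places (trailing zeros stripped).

Answer: 7.121 -14.879 270

Derivation:
Executing turtle program step by step:
Start: pos=(0,0), heading=0, pen down
FD 18: (0,0) -> (18,0) [heading=0, draw]
BK 12: (18,0) -> (6,0) [heading=0, draw]
RT 180: heading 0 -> 180
LT 45: heading 180 -> 225
BK 3: (6,0) -> (8.121,2.121) [heading=225, draw]
LT 135: heading 225 -> 0
BK 1: (8.121,2.121) -> (7.121,2.121) [heading=0, draw]
PU: pen up
RT 90: heading 0 -> 270
FD 17: (7.121,2.121) -> (7.121,-14.879) [heading=270, move]
Final: pos=(7.121,-14.879), heading=270, 4 segment(s) drawn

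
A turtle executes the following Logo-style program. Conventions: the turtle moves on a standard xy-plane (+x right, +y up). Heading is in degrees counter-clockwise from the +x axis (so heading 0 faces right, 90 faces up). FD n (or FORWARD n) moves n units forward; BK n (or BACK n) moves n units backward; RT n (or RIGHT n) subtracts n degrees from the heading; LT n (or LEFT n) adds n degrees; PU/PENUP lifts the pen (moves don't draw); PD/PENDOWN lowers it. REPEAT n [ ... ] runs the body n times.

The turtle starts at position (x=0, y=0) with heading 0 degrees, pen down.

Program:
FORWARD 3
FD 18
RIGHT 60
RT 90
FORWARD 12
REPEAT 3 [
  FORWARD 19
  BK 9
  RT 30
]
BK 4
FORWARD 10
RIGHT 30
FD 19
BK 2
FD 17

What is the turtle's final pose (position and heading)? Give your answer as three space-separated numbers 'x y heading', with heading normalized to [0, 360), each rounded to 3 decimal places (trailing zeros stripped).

Answer: -19.713 33.196 90

Derivation:
Executing turtle program step by step:
Start: pos=(0,0), heading=0, pen down
FD 3: (0,0) -> (3,0) [heading=0, draw]
FD 18: (3,0) -> (21,0) [heading=0, draw]
RT 60: heading 0 -> 300
RT 90: heading 300 -> 210
FD 12: (21,0) -> (10.608,-6) [heading=210, draw]
REPEAT 3 [
  -- iteration 1/3 --
  FD 19: (10.608,-6) -> (-5.847,-15.5) [heading=210, draw]
  BK 9: (-5.847,-15.5) -> (1.947,-11) [heading=210, draw]
  RT 30: heading 210 -> 180
  -- iteration 2/3 --
  FD 19: (1.947,-11) -> (-17.053,-11) [heading=180, draw]
  BK 9: (-17.053,-11) -> (-8.053,-11) [heading=180, draw]
  RT 30: heading 180 -> 150
  -- iteration 3/3 --
  FD 19: (-8.053,-11) -> (-24.507,-1.5) [heading=150, draw]
  BK 9: (-24.507,-1.5) -> (-16.713,-6) [heading=150, draw]
  RT 30: heading 150 -> 120
]
BK 4: (-16.713,-6) -> (-14.713,-9.464) [heading=120, draw]
FD 10: (-14.713,-9.464) -> (-19.713,-0.804) [heading=120, draw]
RT 30: heading 120 -> 90
FD 19: (-19.713,-0.804) -> (-19.713,18.196) [heading=90, draw]
BK 2: (-19.713,18.196) -> (-19.713,16.196) [heading=90, draw]
FD 17: (-19.713,16.196) -> (-19.713,33.196) [heading=90, draw]
Final: pos=(-19.713,33.196), heading=90, 14 segment(s) drawn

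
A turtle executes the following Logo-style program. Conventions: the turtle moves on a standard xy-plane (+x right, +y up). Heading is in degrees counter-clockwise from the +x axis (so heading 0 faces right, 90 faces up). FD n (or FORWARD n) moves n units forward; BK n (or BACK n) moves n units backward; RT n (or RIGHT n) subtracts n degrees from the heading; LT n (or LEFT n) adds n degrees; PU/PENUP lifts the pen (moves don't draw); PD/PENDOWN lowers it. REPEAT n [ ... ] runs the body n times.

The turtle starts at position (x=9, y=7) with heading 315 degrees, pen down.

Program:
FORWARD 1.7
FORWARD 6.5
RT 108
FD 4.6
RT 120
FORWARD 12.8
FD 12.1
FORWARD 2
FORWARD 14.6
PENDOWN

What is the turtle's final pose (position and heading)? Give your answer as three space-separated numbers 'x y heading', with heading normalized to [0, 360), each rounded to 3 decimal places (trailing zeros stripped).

Answer: 12.872 40.556 87

Derivation:
Executing turtle program step by step:
Start: pos=(9,7), heading=315, pen down
FD 1.7: (9,7) -> (10.202,5.798) [heading=315, draw]
FD 6.5: (10.202,5.798) -> (14.798,1.202) [heading=315, draw]
RT 108: heading 315 -> 207
FD 4.6: (14.798,1.202) -> (10.7,-0.887) [heading=207, draw]
RT 120: heading 207 -> 87
FD 12.8: (10.7,-0.887) -> (11.37,11.896) [heading=87, draw]
FD 12.1: (11.37,11.896) -> (12.003,23.979) [heading=87, draw]
FD 2: (12.003,23.979) -> (12.107,25.977) [heading=87, draw]
FD 14.6: (12.107,25.977) -> (12.872,40.556) [heading=87, draw]
PD: pen down
Final: pos=(12.872,40.556), heading=87, 7 segment(s) drawn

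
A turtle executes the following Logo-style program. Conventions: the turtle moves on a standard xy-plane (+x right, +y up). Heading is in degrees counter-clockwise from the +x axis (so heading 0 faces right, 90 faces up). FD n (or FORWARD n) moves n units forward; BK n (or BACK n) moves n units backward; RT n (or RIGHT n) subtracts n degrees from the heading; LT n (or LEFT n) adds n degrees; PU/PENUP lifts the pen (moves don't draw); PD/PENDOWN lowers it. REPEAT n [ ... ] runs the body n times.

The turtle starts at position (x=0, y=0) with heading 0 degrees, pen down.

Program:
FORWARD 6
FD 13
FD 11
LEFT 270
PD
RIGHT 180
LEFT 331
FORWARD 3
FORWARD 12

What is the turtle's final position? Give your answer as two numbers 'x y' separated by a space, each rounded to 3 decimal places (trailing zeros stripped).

Answer: 37.272 13.119

Derivation:
Executing turtle program step by step:
Start: pos=(0,0), heading=0, pen down
FD 6: (0,0) -> (6,0) [heading=0, draw]
FD 13: (6,0) -> (19,0) [heading=0, draw]
FD 11: (19,0) -> (30,0) [heading=0, draw]
LT 270: heading 0 -> 270
PD: pen down
RT 180: heading 270 -> 90
LT 331: heading 90 -> 61
FD 3: (30,0) -> (31.454,2.624) [heading=61, draw]
FD 12: (31.454,2.624) -> (37.272,13.119) [heading=61, draw]
Final: pos=(37.272,13.119), heading=61, 5 segment(s) drawn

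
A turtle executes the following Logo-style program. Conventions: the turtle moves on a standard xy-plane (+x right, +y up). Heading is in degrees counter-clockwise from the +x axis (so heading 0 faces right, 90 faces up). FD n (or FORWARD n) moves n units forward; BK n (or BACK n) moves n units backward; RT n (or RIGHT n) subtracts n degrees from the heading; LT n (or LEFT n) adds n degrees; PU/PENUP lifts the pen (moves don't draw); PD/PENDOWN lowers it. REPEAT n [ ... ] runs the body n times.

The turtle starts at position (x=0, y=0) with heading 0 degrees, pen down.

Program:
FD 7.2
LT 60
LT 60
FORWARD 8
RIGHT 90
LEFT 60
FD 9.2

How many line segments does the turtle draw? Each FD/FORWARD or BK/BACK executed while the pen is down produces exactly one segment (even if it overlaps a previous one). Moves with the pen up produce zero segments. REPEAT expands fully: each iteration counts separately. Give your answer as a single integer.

Answer: 3

Derivation:
Executing turtle program step by step:
Start: pos=(0,0), heading=0, pen down
FD 7.2: (0,0) -> (7.2,0) [heading=0, draw]
LT 60: heading 0 -> 60
LT 60: heading 60 -> 120
FD 8: (7.2,0) -> (3.2,6.928) [heading=120, draw]
RT 90: heading 120 -> 30
LT 60: heading 30 -> 90
FD 9.2: (3.2,6.928) -> (3.2,16.128) [heading=90, draw]
Final: pos=(3.2,16.128), heading=90, 3 segment(s) drawn
Segments drawn: 3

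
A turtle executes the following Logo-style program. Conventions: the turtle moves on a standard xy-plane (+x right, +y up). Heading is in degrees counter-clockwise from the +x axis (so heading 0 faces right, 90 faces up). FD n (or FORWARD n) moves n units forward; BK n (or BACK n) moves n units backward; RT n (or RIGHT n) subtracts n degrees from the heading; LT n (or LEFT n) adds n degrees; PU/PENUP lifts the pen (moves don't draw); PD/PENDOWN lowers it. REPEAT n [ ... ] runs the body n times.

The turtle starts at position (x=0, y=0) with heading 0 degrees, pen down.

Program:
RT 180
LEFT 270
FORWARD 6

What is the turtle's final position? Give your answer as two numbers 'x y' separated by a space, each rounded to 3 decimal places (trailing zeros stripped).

Executing turtle program step by step:
Start: pos=(0,0), heading=0, pen down
RT 180: heading 0 -> 180
LT 270: heading 180 -> 90
FD 6: (0,0) -> (0,6) [heading=90, draw]
Final: pos=(0,6), heading=90, 1 segment(s) drawn

Answer: 0 6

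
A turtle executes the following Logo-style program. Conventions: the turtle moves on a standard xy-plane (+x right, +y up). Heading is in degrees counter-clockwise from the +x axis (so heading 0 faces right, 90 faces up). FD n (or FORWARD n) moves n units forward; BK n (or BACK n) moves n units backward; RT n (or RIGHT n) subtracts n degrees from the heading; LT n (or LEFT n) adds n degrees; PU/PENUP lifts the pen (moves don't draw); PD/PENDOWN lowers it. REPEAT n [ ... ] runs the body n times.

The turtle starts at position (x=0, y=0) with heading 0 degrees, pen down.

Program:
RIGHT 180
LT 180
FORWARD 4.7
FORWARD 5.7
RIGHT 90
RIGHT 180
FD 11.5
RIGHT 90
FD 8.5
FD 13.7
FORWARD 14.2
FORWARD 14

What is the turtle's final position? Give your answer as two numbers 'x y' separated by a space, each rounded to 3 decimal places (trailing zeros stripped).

Executing turtle program step by step:
Start: pos=(0,0), heading=0, pen down
RT 180: heading 0 -> 180
LT 180: heading 180 -> 0
FD 4.7: (0,0) -> (4.7,0) [heading=0, draw]
FD 5.7: (4.7,0) -> (10.4,0) [heading=0, draw]
RT 90: heading 0 -> 270
RT 180: heading 270 -> 90
FD 11.5: (10.4,0) -> (10.4,11.5) [heading=90, draw]
RT 90: heading 90 -> 0
FD 8.5: (10.4,11.5) -> (18.9,11.5) [heading=0, draw]
FD 13.7: (18.9,11.5) -> (32.6,11.5) [heading=0, draw]
FD 14.2: (32.6,11.5) -> (46.8,11.5) [heading=0, draw]
FD 14: (46.8,11.5) -> (60.8,11.5) [heading=0, draw]
Final: pos=(60.8,11.5), heading=0, 7 segment(s) drawn

Answer: 60.8 11.5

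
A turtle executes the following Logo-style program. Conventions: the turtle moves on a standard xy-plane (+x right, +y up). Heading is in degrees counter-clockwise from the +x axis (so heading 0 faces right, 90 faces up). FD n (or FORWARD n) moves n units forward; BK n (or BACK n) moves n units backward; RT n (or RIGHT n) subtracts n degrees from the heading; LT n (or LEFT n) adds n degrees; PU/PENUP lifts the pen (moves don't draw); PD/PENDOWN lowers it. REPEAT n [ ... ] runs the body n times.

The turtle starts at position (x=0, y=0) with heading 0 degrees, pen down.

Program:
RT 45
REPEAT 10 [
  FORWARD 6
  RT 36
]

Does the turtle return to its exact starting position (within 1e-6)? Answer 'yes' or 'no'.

Answer: yes

Derivation:
Executing turtle program step by step:
Start: pos=(0,0), heading=0, pen down
RT 45: heading 0 -> 315
REPEAT 10 [
  -- iteration 1/10 --
  FD 6: (0,0) -> (4.243,-4.243) [heading=315, draw]
  RT 36: heading 315 -> 279
  -- iteration 2/10 --
  FD 6: (4.243,-4.243) -> (5.181,-10.169) [heading=279, draw]
  RT 36: heading 279 -> 243
  -- iteration 3/10 --
  FD 6: (5.181,-10.169) -> (2.457,-15.515) [heading=243, draw]
  RT 36: heading 243 -> 207
  -- iteration 4/10 --
  FD 6: (2.457,-15.515) -> (-2.889,-18.239) [heading=207, draw]
  RT 36: heading 207 -> 171
  -- iteration 5/10 --
  FD 6: (-2.889,-18.239) -> (-8.815,-17.3) [heading=171, draw]
  RT 36: heading 171 -> 135
  -- iteration 6/10 --
  FD 6: (-8.815,-17.3) -> (-13.058,-13.058) [heading=135, draw]
  RT 36: heading 135 -> 99
  -- iteration 7/10 --
  FD 6: (-13.058,-13.058) -> (-13.996,-7.131) [heading=99, draw]
  RT 36: heading 99 -> 63
  -- iteration 8/10 --
  FD 6: (-13.996,-7.131) -> (-11.272,-1.785) [heading=63, draw]
  RT 36: heading 63 -> 27
  -- iteration 9/10 --
  FD 6: (-11.272,-1.785) -> (-5.926,0.939) [heading=27, draw]
  RT 36: heading 27 -> 351
  -- iteration 10/10 --
  FD 6: (-5.926,0.939) -> (0,0) [heading=351, draw]
  RT 36: heading 351 -> 315
]
Final: pos=(0,0), heading=315, 10 segment(s) drawn

Start position: (0, 0)
Final position: (0, 0)
Distance = 0; < 1e-6 -> CLOSED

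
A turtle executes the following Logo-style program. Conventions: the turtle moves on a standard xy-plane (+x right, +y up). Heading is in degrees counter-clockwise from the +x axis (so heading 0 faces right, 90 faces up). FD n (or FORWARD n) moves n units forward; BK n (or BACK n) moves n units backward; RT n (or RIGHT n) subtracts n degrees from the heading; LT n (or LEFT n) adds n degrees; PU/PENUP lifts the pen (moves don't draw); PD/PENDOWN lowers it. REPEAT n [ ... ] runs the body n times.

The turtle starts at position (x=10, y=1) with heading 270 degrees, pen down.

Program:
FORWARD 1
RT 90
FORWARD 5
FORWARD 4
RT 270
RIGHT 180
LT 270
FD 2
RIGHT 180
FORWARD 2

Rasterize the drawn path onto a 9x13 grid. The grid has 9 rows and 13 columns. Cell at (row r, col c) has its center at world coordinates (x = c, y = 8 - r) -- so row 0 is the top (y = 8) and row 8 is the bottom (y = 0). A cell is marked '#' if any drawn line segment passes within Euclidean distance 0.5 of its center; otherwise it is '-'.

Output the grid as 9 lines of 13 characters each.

Segment 0: (10,1) -> (10,0)
Segment 1: (10,0) -> (5,0)
Segment 2: (5,0) -> (1,0)
Segment 3: (1,0) -> (3,0)
Segment 4: (3,0) -> (1,0)

Answer: -------------
-------------
-------------
-------------
-------------
-------------
-------------
----------#--
-##########--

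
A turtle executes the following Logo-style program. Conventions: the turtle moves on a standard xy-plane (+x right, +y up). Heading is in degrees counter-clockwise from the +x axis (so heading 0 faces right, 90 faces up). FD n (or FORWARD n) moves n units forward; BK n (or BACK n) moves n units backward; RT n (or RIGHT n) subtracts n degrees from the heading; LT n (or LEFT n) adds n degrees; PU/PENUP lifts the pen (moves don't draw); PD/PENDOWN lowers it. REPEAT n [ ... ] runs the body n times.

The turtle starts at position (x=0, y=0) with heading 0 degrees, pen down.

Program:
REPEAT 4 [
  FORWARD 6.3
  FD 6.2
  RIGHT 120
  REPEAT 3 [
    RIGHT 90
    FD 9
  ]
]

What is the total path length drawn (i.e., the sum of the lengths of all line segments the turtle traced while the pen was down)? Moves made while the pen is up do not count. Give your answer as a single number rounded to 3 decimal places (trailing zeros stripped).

Answer: 158

Derivation:
Executing turtle program step by step:
Start: pos=(0,0), heading=0, pen down
REPEAT 4 [
  -- iteration 1/4 --
  FD 6.3: (0,0) -> (6.3,0) [heading=0, draw]
  FD 6.2: (6.3,0) -> (12.5,0) [heading=0, draw]
  RT 120: heading 0 -> 240
  REPEAT 3 [
    -- iteration 1/3 --
    RT 90: heading 240 -> 150
    FD 9: (12.5,0) -> (4.706,4.5) [heading=150, draw]
    -- iteration 2/3 --
    RT 90: heading 150 -> 60
    FD 9: (4.706,4.5) -> (9.206,12.294) [heading=60, draw]
    -- iteration 3/3 --
    RT 90: heading 60 -> 330
    FD 9: (9.206,12.294) -> (17,7.794) [heading=330, draw]
  ]
  -- iteration 2/4 --
  FD 6.3: (17,7.794) -> (22.456,4.644) [heading=330, draw]
  FD 6.2: (22.456,4.644) -> (27.825,1.544) [heading=330, draw]
  RT 120: heading 330 -> 210
  REPEAT 3 [
    -- iteration 1/3 --
    RT 90: heading 210 -> 120
    FD 9: (27.825,1.544) -> (23.325,9.338) [heading=120, draw]
    -- iteration 2/3 --
    RT 90: heading 120 -> 30
    FD 9: (23.325,9.338) -> (31.12,13.838) [heading=30, draw]
    -- iteration 3/3 --
    RT 90: heading 30 -> 300
    FD 9: (31.12,13.838) -> (35.62,6.044) [heading=300, draw]
  ]
  -- iteration 3/4 --
  FD 6.3: (35.62,6.044) -> (38.77,0.588) [heading=300, draw]
  FD 6.2: (38.77,0.588) -> (41.87,-4.781) [heading=300, draw]
  RT 120: heading 300 -> 180
  REPEAT 3 [
    -- iteration 1/3 --
    RT 90: heading 180 -> 90
    FD 9: (41.87,-4.781) -> (41.87,4.219) [heading=90, draw]
    -- iteration 2/3 --
    RT 90: heading 90 -> 0
    FD 9: (41.87,4.219) -> (50.87,4.219) [heading=0, draw]
    -- iteration 3/3 --
    RT 90: heading 0 -> 270
    FD 9: (50.87,4.219) -> (50.87,-4.781) [heading=270, draw]
  ]
  -- iteration 4/4 --
  FD 6.3: (50.87,-4.781) -> (50.87,-11.081) [heading=270, draw]
  FD 6.2: (50.87,-11.081) -> (50.87,-17.281) [heading=270, draw]
  RT 120: heading 270 -> 150
  REPEAT 3 [
    -- iteration 1/3 --
    RT 90: heading 150 -> 60
    FD 9: (50.87,-17.281) -> (55.37,-9.487) [heading=60, draw]
    -- iteration 2/3 --
    RT 90: heading 60 -> 330
    FD 9: (55.37,-9.487) -> (63.164,-13.987) [heading=330, draw]
    -- iteration 3/3 --
    RT 90: heading 330 -> 240
    FD 9: (63.164,-13.987) -> (58.664,-21.781) [heading=240, draw]
  ]
]
Final: pos=(58.664,-21.781), heading=240, 20 segment(s) drawn

Segment lengths:
  seg 1: (0,0) -> (6.3,0), length = 6.3
  seg 2: (6.3,0) -> (12.5,0), length = 6.2
  seg 3: (12.5,0) -> (4.706,4.5), length = 9
  seg 4: (4.706,4.5) -> (9.206,12.294), length = 9
  seg 5: (9.206,12.294) -> (17,7.794), length = 9
  seg 6: (17,7.794) -> (22.456,4.644), length = 6.3
  seg 7: (22.456,4.644) -> (27.825,1.544), length = 6.2
  seg 8: (27.825,1.544) -> (23.325,9.338), length = 9
  seg 9: (23.325,9.338) -> (31.12,13.838), length = 9
  seg 10: (31.12,13.838) -> (35.62,6.044), length = 9
  seg 11: (35.62,6.044) -> (38.77,0.588), length = 6.3
  seg 12: (38.77,0.588) -> (41.87,-4.781), length = 6.2
  seg 13: (41.87,-4.781) -> (41.87,4.219), length = 9
  seg 14: (41.87,4.219) -> (50.87,4.219), length = 9
  seg 15: (50.87,4.219) -> (50.87,-4.781), length = 9
  seg 16: (50.87,-4.781) -> (50.87,-11.081), length = 6.3
  seg 17: (50.87,-11.081) -> (50.87,-17.281), length = 6.2
  seg 18: (50.87,-17.281) -> (55.37,-9.487), length = 9
  seg 19: (55.37,-9.487) -> (63.164,-13.987), length = 9
  seg 20: (63.164,-13.987) -> (58.664,-21.781), length = 9
Total = 158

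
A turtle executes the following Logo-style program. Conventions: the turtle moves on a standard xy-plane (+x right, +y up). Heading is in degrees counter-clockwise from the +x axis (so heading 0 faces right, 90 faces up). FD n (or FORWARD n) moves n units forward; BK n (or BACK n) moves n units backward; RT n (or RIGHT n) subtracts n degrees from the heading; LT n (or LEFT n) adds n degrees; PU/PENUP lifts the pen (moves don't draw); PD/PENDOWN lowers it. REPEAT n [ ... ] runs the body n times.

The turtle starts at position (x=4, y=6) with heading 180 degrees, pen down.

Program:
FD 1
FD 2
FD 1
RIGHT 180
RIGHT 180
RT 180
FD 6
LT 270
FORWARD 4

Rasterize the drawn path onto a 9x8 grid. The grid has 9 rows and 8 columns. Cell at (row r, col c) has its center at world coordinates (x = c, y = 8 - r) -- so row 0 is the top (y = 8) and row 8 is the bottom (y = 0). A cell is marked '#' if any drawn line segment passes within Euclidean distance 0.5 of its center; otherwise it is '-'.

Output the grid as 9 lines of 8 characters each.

Segment 0: (4,6) -> (3,6)
Segment 1: (3,6) -> (1,6)
Segment 2: (1,6) -> (0,6)
Segment 3: (0,6) -> (6,6)
Segment 4: (6,6) -> (6,2)

Answer: --------
--------
#######-
------#-
------#-
------#-
------#-
--------
--------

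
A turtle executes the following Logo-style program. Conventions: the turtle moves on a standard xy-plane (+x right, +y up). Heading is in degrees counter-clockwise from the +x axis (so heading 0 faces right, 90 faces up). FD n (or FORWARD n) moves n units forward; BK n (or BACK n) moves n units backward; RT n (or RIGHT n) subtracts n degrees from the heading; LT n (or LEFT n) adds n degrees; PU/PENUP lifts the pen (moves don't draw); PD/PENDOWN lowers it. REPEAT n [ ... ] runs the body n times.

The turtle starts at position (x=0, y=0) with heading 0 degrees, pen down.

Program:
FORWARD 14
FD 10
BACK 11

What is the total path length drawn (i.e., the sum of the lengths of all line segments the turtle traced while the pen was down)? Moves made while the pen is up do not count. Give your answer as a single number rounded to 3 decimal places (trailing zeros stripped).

Executing turtle program step by step:
Start: pos=(0,0), heading=0, pen down
FD 14: (0,0) -> (14,0) [heading=0, draw]
FD 10: (14,0) -> (24,0) [heading=0, draw]
BK 11: (24,0) -> (13,0) [heading=0, draw]
Final: pos=(13,0), heading=0, 3 segment(s) drawn

Segment lengths:
  seg 1: (0,0) -> (14,0), length = 14
  seg 2: (14,0) -> (24,0), length = 10
  seg 3: (24,0) -> (13,0), length = 11
Total = 35

Answer: 35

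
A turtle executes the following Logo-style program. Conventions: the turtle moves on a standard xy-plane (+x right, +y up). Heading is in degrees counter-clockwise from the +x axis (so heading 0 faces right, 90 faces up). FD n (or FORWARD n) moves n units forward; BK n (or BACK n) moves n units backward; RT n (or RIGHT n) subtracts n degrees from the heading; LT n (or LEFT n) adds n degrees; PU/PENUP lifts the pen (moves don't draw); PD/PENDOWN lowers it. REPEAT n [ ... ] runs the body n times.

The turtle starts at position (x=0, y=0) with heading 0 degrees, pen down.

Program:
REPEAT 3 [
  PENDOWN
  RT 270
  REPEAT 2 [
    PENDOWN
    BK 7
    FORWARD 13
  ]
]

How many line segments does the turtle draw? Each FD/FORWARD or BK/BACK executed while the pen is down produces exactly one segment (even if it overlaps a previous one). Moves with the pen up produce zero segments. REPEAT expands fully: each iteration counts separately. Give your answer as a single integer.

Executing turtle program step by step:
Start: pos=(0,0), heading=0, pen down
REPEAT 3 [
  -- iteration 1/3 --
  PD: pen down
  RT 270: heading 0 -> 90
  REPEAT 2 [
    -- iteration 1/2 --
    PD: pen down
    BK 7: (0,0) -> (0,-7) [heading=90, draw]
    FD 13: (0,-7) -> (0,6) [heading=90, draw]
    -- iteration 2/2 --
    PD: pen down
    BK 7: (0,6) -> (0,-1) [heading=90, draw]
    FD 13: (0,-1) -> (0,12) [heading=90, draw]
  ]
  -- iteration 2/3 --
  PD: pen down
  RT 270: heading 90 -> 180
  REPEAT 2 [
    -- iteration 1/2 --
    PD: pen down
    BK 7: (0,12) -> (7,12) [heading=180, draw]
    FD 13: (7,12) -> (-6,12) [heading=180, draw]
    -- iteration 2/2 --
    PD: pen down
    BK 7: (-6,12) -> (1,12) [heading=180, draw]
    FD 13: (1,12) -> (-12,12) [heading=180, draw]
  ]
  -- iteration 3/3 --
  PD: pen down
  RT 270: heading 180 -> 270
  REPEAT 2 [
    -- iteration 1/2 --
    PD: pen down
    BK 7: (-12,12) -> (-12,19) [heading=270, draw]
    FD 13: (-12,19) -> (-12,6) [heading=270, draw]
    -- iteration 2/2 --
    PD: pen down
    BK 7: (-12,6) -> (-12,13) [heading=270, draw]
    FD 13: (-12,13) -> (-12,0) [heading=270, draw]
  ]
]
Final: pos=(-12,0), heading=270, 12 segment(s) drawn
Segments drawn: 12

Answer: 12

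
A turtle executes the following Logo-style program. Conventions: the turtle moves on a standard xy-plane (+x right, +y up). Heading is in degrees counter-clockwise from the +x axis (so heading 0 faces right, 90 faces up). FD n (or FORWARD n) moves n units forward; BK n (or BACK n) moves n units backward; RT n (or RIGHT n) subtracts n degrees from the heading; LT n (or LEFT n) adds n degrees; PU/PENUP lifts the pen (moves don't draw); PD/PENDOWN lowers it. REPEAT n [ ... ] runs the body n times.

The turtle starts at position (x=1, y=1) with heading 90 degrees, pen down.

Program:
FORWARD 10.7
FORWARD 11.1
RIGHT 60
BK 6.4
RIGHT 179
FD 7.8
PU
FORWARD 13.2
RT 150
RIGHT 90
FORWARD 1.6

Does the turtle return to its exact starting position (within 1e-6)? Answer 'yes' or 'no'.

Answer: no

Derivation:
Executing turtle program step by step:
Start: pos=(1,1), heading=90, pen down
FD 10.7: (1,1) -> (1,11.7) [heading=90, draw]
FD 11.1: (1,11.7) -> (1,22.8) [heading=90, draw]
RT 60: heading 90 -> 30
BK 6.4: (1,22.8) -> (-4.543,19.6) [heading=30, draw]
RT 179: heading 30 -> 211
FD 7.8: (-4.543,19.6) -> (-11.228,15.583) [heading=211, draw]
PU: pen up
FD 13.2: (-11.228,15.583) -> (-22.543,8.784) [heading=211, move]
RT 150: heading 211 -> 61
RT 90: heading 61 -> 331
FD 1.6: (-22.543,8.784) -> (-21.144,8.009) [heading=331, move]
Final: pos=(-21.144,8.009), heading=331, 4 segment(s) drawn

Start position: (1, 1)
Final position: (-21.144, 8.009)
Distance = 23.226; >= 1e-6 -> NOT closed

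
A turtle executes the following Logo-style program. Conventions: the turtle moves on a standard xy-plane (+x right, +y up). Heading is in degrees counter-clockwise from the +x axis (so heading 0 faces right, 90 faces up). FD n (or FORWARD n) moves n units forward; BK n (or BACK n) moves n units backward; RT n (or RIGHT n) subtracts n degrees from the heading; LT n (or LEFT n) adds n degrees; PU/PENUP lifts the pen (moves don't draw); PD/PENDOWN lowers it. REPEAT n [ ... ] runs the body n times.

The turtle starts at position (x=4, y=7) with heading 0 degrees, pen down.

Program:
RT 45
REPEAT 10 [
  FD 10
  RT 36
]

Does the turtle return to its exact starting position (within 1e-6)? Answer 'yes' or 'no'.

Executing turtle program step by step:
Start: pos=(4,7), heading=0, pen down
RT 45: heading 0 -> 315
REPEAT 10 [
  -- iteration 1/10 --
  FD 10: (4,7) -> (11.071,-0.071) [heading=315, draw]
  RT 36: heading 315 -> 279
  -- iteration 2/10 --
  FD 10: (11.071,-0.071) -> (12.635,-9.948) [heading=279, draw]
  RT 36: heading 279 -> 243
  -- iteration 3/10 --
  FD 10: (12.635,-9.948) -> (8.096,-18.858) [heading=243, draw]
  RT 36: heading 243 -> 207
  -- iteration 4/10 --
  FD 10: (8.096,-18.858) -> (-0.815,-23.398) [heading=207, draw]
  RT 36: heading 207 -> 171
  -- iteration 5/10 --
  FD 10: (-0.815,-23.398) -> (-10.691,-21.834) [heading=171, draw]
  RT 36: heading 171 -> 135
  -- iteration 6/10 --
  FD 10: (-10.691,-21.834) -> (-17.763,-14.763) [heading=135, draw]
  RT 36: heading 135 -> 99
  -- iteration 7/10 --
  FD 10: (-17.763,-14.763) -> (-19.327,-4.886) [heading=99, draw]
  RT 36: heading 99 -> 63
  -- iteration 8/10 --
  FD 10: (-19.327,-4.886) -> (-14.787,4.024) [heading=63, draw]
  RT 36: heading 63 -> 27
  -- iteration 9/10 --
  FD 10: (-14.787,4.024) -> (-5.877,8.564) [heading=27, draw]
  RT 36: heading 27 -> 351
  -- iteration 10/10 --
  FD 10: (-5.877,8.564) -> (4,7) [heading=351, draw]
  RT 36: heading 351 -> 315
]
Final: pos=(4,7), heading=315, 10 segment(s) drawn

Start position: (4, 7)
Final position: (4, 7)
Distance = 0; < 1e-6 -> CLOSED

Answer: yes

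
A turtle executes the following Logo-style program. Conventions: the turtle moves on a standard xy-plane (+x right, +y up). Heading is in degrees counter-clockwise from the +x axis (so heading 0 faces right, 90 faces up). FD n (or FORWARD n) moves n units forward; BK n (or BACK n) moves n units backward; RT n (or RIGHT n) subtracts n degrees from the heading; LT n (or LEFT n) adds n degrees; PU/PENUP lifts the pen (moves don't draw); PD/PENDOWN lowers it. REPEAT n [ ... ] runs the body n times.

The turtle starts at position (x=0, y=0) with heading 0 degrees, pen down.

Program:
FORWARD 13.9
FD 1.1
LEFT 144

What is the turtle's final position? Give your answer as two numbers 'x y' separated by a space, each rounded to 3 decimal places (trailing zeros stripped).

Executing turtle program step by step:
Start: pos=(0,0), heading=0, pen down
FD 13.9: (0,0) -> (13.9,0) [heading=0, draw]
FD 1.1: (13.9,0) -> (15,0) [heading=0, draw]
LT 144: heading 0 -> 144
Final: pos=(15,0), heading=144, 2 segment(s) drawn

Answer: 15 0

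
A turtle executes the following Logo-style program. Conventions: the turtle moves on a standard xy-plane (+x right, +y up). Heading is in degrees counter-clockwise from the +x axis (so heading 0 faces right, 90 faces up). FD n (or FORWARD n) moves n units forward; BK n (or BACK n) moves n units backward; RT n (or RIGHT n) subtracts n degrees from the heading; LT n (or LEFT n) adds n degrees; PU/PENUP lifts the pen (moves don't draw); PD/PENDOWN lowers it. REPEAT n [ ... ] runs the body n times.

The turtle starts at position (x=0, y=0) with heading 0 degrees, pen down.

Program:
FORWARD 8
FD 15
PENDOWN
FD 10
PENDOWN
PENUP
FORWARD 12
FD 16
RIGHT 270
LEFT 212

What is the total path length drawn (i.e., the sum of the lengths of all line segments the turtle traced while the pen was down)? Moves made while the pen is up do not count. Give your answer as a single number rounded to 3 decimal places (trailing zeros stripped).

Executing turtle program step by step:
Start: pos=(0,0), heading=0, pen down
FD 8: (0,0) -> (8,0) [heading=0, draw]
FD 15: (8,0) -> (23,0) [heading=0, draw]
PD: pen down
FD 10: (23,0) -> (33,0) [heading=0, draw]
PD: pen down
PU: pen up
FD 12: (33,0) -> (45,0) [heading=0, move]
FD 16: (45,0) -> (61,0) [heading=0, move]
RT 270: heading 0 -> 90
LT 212: heading 90 -> 302
Final: pos=(61,0), heading=302, 3 segment(s) drawn

Segment lengths:
  seg 1: (0,0) -> (8,0), length = 8
  seg 2: (8,0) -> (23,0), length = 15
  seg 3: (23,0) -> (33,0), length = 10
Total = 33

Answer: 33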